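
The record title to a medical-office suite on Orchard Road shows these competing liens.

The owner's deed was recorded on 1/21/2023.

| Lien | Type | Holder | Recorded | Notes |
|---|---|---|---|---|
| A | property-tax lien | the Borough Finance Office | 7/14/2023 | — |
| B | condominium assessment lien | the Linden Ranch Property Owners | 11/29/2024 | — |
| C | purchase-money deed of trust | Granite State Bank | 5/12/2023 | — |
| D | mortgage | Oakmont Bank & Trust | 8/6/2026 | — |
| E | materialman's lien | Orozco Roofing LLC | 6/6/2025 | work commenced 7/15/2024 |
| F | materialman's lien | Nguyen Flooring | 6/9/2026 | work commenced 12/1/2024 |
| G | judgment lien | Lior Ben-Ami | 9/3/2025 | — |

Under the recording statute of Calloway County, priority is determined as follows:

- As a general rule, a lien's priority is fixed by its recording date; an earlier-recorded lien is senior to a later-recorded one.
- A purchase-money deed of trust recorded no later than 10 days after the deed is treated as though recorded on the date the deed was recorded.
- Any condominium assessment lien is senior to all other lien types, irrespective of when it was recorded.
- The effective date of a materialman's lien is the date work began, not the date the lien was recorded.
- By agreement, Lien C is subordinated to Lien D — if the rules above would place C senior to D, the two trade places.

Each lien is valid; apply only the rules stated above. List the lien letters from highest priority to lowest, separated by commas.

Effective dates after the stated exceptions: C was recorded 111 days after the deed — beyond 10 days — so no relation-back applies; E relates back to 7/15/2024 (work commenced); F's effective date is 12/1/2024, when work began.
B is a condominium assessment lien, so it outranks all other liens regardless of date.
Remaining liens by effective date: C (5/12/2023), A (7/14/2023), E (7/15/2024), F (12/1/2024), G (9/3/2025), D (8/6/2026).
Because C would otherwise rank above D, the subordination swaps them.

B, D, A, E, F, G, C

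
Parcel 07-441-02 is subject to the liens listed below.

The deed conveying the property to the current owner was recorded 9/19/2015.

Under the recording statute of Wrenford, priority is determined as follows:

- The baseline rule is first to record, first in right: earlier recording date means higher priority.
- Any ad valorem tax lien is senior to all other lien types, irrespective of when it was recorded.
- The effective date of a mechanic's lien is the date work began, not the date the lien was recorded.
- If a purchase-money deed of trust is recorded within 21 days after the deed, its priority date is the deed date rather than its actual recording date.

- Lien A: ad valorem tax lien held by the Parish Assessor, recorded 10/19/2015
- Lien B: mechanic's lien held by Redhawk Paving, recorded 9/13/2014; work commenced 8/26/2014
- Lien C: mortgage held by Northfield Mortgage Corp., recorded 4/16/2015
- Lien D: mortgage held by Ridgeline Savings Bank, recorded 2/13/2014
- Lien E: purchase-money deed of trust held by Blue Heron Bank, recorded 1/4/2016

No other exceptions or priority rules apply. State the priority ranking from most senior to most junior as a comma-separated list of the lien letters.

Effective dates: B relates back to 8/26/2014 (work commenced); E missed the 21-day window (107 days after the deed), so its recording date stands.
A, as an ad valorem tax lien, has superpriority and ranks first.
Remaining liens by effective date: D (2/13/2014), B (8/26/2014), C (4/16/2015), E (1/4/2016).

A, D, B, C, E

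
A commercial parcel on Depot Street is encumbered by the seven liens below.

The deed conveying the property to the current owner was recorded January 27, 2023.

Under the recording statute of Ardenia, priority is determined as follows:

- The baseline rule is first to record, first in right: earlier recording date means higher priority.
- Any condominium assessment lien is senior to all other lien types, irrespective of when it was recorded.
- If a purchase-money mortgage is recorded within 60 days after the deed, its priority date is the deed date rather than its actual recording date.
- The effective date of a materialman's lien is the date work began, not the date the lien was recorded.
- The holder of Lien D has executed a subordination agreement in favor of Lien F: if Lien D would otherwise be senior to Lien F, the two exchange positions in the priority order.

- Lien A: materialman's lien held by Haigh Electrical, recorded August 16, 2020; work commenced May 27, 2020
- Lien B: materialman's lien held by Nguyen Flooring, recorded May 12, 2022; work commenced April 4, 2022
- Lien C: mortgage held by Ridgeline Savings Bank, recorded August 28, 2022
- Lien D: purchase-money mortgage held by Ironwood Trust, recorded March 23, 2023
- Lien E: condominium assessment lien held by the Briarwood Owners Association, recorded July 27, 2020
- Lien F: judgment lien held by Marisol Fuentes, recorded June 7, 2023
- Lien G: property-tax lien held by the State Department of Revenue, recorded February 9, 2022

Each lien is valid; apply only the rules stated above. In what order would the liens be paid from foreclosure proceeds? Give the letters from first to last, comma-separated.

Effective dates: A's effective date is May 27, 2020, when work began; B's effective date is April 4, 2022, when work began; D relates back to the deed date January 27, 2023.
E is a condominium assessment lien and takes priority over every other lien.
Ordering the rest by effective date: A (May 27, 2020), G (February 9, 2022), B (April 4, 2022), C (August 28, 2022), D (January 27, 2023), F (June 7, 2023).
Because D would otherwise rank above F, the subordination swaps them.

E, A, G, B, C, F, D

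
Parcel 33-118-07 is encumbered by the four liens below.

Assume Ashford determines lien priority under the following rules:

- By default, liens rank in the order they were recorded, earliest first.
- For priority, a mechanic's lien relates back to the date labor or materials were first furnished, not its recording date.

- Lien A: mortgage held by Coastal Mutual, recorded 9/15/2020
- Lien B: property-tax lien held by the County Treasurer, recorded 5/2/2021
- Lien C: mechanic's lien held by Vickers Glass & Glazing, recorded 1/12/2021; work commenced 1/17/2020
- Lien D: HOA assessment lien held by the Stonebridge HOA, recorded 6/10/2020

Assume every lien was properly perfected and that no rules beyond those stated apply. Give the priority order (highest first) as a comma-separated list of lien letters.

C, D, A, B

Effective dates: C's effective date is 1/17/2020, when work began.
By effective date: C (1/17/2020), D (6/10/2020), A (9/15/2020), B (5/2/2021).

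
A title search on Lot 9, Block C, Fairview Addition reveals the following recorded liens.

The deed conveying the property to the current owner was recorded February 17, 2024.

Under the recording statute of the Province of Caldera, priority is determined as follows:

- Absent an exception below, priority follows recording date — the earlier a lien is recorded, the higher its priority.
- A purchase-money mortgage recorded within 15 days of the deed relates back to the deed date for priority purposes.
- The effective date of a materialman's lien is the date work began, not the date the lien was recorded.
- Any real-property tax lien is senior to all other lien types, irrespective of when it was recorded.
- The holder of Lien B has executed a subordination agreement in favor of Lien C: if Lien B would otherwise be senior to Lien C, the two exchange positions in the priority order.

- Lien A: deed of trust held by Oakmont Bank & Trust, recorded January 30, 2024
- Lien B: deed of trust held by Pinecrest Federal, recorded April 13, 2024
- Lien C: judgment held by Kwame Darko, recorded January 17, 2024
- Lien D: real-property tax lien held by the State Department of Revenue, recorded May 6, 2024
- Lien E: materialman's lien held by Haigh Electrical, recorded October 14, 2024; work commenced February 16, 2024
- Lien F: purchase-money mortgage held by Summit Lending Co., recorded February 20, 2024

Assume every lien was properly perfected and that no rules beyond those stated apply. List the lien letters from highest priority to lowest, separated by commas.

D, C, A, E, F, B

Effective dates after the stated exceptions: E is treated as recorded February 16, 2024, the work-commencement date; F's effective date is the deed date, February 17, 2024.
D, as a real-property tax lien, has superpriority and ranks first.
Remaining liens by effective date: C (January 17, 2024), A (January 30, 2024), E (February 16, 2024), F (February 17, 2024), B (April 13, 2024).
B already ranks below C; the subordination has no effect.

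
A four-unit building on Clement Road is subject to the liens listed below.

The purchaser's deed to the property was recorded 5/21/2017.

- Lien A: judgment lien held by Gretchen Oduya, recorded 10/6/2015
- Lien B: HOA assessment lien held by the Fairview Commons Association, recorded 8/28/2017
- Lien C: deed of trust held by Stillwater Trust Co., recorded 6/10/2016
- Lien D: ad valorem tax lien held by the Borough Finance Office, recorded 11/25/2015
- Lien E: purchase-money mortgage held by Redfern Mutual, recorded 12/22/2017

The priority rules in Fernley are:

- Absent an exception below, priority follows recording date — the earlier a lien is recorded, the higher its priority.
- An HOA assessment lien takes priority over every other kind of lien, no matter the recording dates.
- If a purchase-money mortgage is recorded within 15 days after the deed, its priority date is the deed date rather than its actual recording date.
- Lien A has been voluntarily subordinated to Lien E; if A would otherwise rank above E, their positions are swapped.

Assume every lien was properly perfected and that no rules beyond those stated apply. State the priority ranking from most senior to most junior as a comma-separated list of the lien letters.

B, E, D, C, A

Adjusting effective dates: E missed the 15-day window (215 days after the deed), so its recording date stands.
B is an HOA assessment lien and takes priority over every other lien.
Among the remaining liens, by effective date: A (10/6/2015), D (11/25/2015), C (6/10/2016), E (12/22/2017).
Because A would otherwise rank above E, the subordination swaps them.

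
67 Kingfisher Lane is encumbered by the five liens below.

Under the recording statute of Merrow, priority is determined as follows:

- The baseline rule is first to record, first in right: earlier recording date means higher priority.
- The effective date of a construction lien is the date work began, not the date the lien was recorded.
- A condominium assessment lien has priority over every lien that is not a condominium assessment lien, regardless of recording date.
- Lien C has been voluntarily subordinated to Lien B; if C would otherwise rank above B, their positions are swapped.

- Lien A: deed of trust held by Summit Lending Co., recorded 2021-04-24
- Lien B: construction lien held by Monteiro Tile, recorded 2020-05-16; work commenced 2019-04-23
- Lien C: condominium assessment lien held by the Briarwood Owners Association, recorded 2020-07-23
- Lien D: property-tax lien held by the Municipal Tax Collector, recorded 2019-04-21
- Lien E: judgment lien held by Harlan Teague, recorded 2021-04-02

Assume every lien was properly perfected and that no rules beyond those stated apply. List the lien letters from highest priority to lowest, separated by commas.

B, D, C, E, A

Adjusting effective dates: B relates back to 2019-04-23 (work commenced).
As a condominium assessment lien, C is senior to every other lien.
Among the remaining liens, by effective date: D (2019-04-21), B (2019-04-23), E (2021-04-02), A (2021-04-24).
C is senior to B before the subordination, so the two trade places.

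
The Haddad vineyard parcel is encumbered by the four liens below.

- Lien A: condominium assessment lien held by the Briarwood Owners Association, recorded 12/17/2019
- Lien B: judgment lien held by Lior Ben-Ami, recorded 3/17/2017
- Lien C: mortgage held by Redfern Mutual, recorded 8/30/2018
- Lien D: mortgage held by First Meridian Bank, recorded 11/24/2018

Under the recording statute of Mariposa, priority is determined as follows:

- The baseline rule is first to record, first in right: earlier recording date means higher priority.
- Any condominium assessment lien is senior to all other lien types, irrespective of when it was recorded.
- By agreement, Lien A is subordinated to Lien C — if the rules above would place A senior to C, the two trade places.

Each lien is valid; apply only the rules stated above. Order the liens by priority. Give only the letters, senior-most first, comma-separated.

A, as a condominium assessment lien, has superpriority and ranks first.
Among the remaining liens, by effective date: B (3/17/2017), C (8/30/2018), D (11/24/2018).
A is senior to C before the subordination, so the two trade places.

C, B, A, D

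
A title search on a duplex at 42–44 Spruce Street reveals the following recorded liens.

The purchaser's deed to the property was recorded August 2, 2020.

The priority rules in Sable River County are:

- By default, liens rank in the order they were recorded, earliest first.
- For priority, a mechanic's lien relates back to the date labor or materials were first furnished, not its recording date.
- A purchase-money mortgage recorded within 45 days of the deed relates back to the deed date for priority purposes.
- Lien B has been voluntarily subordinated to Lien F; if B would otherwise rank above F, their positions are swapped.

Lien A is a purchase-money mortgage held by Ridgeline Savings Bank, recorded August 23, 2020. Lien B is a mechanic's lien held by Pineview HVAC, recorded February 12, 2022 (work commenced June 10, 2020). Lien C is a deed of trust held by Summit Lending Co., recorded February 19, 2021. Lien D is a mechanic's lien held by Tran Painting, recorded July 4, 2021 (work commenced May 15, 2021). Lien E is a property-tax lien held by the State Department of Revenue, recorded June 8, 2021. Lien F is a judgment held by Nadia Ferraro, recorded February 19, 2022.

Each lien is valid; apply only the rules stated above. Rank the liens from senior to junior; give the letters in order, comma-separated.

F, A, C, D, E, B

First, effective dates: A was recorded within the 45-day window, so its effective date is the deed date August 2, 2020; B's effective date is June 10, 2020, when work began; D's effective date is May 15, 2021, when work began.
Ordering by effective date: B (June 10, 2020), A (August 2, 2020), C (February 19, 2021), D (May 15, 2021), E (June 8, 2021), F (February 19, 2022).
The subordination applies — B was senior to F — so B and F swap.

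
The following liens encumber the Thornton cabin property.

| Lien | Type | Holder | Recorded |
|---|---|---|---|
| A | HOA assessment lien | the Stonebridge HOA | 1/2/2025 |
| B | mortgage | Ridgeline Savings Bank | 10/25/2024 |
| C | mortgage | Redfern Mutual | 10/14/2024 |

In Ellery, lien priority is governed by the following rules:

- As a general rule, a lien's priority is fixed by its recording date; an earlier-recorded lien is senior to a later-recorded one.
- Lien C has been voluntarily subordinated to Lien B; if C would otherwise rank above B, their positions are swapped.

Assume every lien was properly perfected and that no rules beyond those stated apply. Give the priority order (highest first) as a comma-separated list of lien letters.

B, C, A

Sorted by effective date: C (10/14/2024), B (10/25/2024), A (1/2/2025).
C is senior to B before the subordination, so the two trade places.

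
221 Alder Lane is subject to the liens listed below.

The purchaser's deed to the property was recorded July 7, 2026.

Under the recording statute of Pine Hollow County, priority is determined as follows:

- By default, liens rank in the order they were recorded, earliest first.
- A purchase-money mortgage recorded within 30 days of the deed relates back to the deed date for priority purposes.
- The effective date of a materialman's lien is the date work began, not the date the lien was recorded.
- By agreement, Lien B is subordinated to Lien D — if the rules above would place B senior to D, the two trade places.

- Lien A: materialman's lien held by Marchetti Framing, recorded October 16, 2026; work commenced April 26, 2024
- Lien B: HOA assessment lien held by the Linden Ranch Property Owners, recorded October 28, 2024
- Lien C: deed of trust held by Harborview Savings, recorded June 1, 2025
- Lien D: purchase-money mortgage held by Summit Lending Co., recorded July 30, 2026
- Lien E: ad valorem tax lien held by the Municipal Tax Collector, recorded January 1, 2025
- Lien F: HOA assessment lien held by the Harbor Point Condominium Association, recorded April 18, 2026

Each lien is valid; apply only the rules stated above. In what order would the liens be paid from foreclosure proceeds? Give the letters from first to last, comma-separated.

Adjusting effective dates: A is treated as recorded April 26, 2024, the work-commencement date; D's effective date is the deed date, July 7, 2026.
By effective date, earliest first: A (April 26, 2024), B (October 28, 2024), E (January 1, 2025), C (June 1, 2025), F (April 18, 2026), D (July 7, 2026).
B is senior to D before the subordination, so the two trade places.

A, D, E, C, F, B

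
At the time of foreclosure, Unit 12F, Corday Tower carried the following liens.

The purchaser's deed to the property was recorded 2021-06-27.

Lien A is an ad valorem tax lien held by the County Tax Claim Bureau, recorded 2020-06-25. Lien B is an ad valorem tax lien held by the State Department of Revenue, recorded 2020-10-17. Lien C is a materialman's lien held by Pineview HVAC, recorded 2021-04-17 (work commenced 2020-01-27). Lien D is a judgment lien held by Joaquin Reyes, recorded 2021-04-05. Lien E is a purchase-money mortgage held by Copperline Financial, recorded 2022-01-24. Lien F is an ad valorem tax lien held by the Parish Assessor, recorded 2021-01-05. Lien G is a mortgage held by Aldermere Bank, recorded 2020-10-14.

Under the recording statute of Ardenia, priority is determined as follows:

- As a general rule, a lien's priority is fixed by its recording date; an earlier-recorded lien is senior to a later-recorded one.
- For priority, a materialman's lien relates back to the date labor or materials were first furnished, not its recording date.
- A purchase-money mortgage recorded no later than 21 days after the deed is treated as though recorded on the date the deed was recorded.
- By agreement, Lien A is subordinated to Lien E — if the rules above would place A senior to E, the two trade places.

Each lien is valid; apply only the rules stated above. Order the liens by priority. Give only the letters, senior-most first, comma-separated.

C, E, G, B, F, D, A

Effective dates: C's effective date is 2020-01-27, when work began; E missed the 21-day window (211 days after the deed), so its recording date stands.
Ordering by effective date: C (2020-01-27), A (2020-06-25), G (2020-10-14), B (2020-10-17), F (2021-01-05), D (2021-04-05), E (2022-01-24).
A is senior to E before the subordination, so the two trade places.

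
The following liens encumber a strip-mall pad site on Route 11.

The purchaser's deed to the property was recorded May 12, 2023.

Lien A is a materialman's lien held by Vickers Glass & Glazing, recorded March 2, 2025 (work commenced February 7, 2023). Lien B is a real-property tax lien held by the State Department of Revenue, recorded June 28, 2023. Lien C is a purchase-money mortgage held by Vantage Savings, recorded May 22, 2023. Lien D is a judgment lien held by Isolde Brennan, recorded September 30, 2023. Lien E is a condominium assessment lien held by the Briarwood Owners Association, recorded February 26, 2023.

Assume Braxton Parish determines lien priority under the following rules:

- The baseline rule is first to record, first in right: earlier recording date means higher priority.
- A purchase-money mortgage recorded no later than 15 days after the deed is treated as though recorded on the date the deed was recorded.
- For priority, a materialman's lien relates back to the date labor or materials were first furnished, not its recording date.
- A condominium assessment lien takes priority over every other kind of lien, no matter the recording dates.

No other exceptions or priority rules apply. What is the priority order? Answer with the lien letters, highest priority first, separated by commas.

E, A, C, B, D

Effective dates: A's effective date is February 7, 2023, when work began; C's effective date is the deed date, May 12, 2023.
E, as a condominium assessment lien, has superpriority and ranks first.
Among the remaining liens, by effective date: A (February 7, 2023), C (May 12, 2023), B (June 28, 2023), D (September 30, 2023).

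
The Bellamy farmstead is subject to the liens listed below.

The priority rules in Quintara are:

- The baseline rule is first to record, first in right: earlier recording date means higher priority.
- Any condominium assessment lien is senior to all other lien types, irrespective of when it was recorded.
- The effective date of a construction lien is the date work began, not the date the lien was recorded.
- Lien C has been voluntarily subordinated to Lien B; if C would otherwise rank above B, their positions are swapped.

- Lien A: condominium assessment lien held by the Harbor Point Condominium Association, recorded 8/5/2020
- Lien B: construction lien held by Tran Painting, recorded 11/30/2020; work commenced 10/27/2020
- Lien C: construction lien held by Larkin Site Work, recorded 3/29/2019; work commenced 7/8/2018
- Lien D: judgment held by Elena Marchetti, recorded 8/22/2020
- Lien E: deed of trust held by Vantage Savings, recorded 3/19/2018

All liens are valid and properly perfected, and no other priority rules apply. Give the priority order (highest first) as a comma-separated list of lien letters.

A, E, B, D, C

Adjusting effective dates: B is treated as recorded 10/27/2020, the work-commencement date; C relates back to 7/8/2018 (work commenced).
As a condominium assessment lien, A is senior to every other lien.
The other liens, earliest effective date first: E (3/19/2018), C (7/8/2018), D (8/22/2020), B (10/27/2020).
The subordination applies — C was senior to B — so C and B swap.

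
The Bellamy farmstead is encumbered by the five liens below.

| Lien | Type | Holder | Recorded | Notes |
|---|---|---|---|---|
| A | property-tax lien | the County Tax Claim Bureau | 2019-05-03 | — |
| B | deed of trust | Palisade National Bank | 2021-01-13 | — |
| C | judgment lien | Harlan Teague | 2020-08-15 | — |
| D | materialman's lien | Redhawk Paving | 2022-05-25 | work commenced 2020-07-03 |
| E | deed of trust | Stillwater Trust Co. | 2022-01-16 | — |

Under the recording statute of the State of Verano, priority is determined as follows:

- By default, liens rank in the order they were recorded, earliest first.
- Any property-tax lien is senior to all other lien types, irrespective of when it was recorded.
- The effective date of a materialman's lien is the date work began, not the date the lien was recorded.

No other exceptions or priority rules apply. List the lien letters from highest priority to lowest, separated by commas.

Effective dates after the stated exceptions: D is treated as recorded 2020-07-03, the work-commencement date.
A is a property-tax lien and takes priority over every other lien.
The other liens, earliest effective date first: D (2020-07-03), C (2020-08-15), B (2021-01-13), E (2022-01-16).

A, D, C, B, E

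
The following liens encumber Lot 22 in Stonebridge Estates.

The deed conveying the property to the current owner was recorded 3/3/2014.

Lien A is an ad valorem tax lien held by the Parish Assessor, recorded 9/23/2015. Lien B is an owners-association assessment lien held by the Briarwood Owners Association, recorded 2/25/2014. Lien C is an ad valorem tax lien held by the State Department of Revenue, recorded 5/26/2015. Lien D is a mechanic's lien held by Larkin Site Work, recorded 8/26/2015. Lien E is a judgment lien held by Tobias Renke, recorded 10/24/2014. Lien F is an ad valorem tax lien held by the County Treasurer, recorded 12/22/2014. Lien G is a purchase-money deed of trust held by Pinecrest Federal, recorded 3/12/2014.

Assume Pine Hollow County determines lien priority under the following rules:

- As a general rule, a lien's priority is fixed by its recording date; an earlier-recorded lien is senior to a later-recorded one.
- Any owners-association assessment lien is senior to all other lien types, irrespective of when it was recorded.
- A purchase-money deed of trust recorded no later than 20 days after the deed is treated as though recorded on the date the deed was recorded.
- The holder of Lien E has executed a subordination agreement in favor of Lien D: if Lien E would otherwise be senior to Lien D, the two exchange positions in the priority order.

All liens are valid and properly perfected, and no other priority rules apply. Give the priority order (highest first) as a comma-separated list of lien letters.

Effective dates after the stated exceptions: G was recorded within the 20-day window, so its effective date is the deed date 3/3/2014.
B is an owners-association assessment lien and takes priority over every other lien.
Among the remaining liens, by effective date: G (3/3/2014), E (10/24/2014), F (12/22/2014), C (5/26/2015), D (8/26/2015), A (9/23/2015).
E is senior to D before the subordination, so the two trade places.

B, G, D, F, C, E, A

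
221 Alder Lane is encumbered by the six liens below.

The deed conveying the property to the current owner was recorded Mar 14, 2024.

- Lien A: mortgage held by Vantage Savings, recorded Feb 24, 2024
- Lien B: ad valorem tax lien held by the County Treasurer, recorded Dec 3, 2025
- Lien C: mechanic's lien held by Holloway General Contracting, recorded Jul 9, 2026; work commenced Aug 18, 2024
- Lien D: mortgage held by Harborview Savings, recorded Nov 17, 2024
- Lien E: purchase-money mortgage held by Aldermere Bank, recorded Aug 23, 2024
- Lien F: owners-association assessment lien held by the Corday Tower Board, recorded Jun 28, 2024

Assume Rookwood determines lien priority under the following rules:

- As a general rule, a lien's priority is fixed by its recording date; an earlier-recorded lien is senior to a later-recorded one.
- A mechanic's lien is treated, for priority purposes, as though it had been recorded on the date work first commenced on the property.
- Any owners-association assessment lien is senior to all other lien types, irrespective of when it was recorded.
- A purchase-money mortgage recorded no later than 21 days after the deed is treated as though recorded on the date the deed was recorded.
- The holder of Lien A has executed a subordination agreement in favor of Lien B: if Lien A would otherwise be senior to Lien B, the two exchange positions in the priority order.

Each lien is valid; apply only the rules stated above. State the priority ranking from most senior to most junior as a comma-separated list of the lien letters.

F, B, C, E, D, A

Effective dates after the stated exceptions: C is treated as recorded Aug 18, 2024, the work-commencement date; E missed the 21-day window (162 days after the deed), so its recording date stands.
F is an owners-association assessment lien and takes priority over every other lien.
Ordering the rest by effective date: A (Feb 24, 2024), C (Aug 18, 2024), E (Aug 23, 2024), D (Nov 17, 2024), B (Dec 3, 2025).
Because A would otherwise rank above B, the subordination swaps them.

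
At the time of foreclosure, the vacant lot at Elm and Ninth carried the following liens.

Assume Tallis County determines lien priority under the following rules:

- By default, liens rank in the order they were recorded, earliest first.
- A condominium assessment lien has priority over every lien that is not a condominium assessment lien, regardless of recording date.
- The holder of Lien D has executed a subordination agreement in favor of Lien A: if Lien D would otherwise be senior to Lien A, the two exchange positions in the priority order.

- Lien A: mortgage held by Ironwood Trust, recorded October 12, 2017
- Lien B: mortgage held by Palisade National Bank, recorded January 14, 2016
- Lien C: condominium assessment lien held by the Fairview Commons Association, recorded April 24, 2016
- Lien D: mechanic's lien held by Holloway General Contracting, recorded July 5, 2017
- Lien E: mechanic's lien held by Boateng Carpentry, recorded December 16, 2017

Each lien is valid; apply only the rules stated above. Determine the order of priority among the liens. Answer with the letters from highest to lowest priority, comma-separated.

C, B, A, D, E

As a condominium assessment lien, C is senior to every other lien.
The other liens, earliest effective date first: B (January 14, 2016), D (July 5, 2017), A (October 12, 2017), E (December 16, 2017).
D would otherwise be senior to A, so under the subordination agreement D and A exchange positions.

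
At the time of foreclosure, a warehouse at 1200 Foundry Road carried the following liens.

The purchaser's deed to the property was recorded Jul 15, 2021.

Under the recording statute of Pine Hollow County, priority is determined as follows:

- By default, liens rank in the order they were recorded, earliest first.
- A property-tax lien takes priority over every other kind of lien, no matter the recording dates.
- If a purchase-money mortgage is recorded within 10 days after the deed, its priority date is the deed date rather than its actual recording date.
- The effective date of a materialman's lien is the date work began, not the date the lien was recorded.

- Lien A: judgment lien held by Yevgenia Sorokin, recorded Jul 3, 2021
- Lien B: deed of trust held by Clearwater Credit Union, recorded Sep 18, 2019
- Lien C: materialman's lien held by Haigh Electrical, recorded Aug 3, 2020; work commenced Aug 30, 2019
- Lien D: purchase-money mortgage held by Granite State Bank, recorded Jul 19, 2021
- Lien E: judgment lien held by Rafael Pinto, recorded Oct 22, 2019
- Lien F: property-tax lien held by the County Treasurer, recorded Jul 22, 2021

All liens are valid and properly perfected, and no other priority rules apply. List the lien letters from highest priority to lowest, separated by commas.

Adjusting effective dates: C relates back to Aug 30, 2019 (work commenced); D's effective date is the deed date, Jul 15, 2021.
F, as a property-tax lien, has superpriority and ranks first.
Ordering the rest by effective date: C (Aug 30, 2019), B (Sep 18, 2019), E (Oct 22, 2019), A (Jul 3, 2021), D (Jul 15, 2021).

F, C, B, E, A, D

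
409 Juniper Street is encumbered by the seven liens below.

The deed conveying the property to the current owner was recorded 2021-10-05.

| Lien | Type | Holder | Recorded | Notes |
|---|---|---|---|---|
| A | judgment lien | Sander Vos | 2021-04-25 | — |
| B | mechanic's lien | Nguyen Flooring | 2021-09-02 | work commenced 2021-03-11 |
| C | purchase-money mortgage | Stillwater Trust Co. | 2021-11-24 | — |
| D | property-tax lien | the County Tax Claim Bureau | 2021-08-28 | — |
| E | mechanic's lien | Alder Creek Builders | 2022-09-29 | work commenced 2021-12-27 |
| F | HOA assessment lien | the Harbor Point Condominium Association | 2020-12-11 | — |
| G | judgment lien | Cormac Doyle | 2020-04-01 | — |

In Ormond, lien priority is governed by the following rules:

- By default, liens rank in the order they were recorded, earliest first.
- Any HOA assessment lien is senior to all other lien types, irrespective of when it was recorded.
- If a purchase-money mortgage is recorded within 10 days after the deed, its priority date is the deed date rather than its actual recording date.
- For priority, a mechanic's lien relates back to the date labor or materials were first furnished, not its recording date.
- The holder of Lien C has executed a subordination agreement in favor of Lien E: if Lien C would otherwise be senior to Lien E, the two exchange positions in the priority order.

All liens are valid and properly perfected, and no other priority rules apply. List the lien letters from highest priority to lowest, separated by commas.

F, G, B, A, D, E, C

Adjusting effective dates: B relates back to 2021-03-11 (work commenced); C was recorded 50 days after the deed — beyond 10 days — so no relation-back applies; E is treated as recorded 2021-12-27, the work-commencement date.
As an HOA assessment lien, F is senior to every other lien.
Among the remaining liens, by effective date: G (2020-04-01), B (2021-03-11), A (2021-04-25), D (2021-08-28), C (2021-11-24), E (2021-12-27).
Because C would otherwise rank above E, the subordination swaps them.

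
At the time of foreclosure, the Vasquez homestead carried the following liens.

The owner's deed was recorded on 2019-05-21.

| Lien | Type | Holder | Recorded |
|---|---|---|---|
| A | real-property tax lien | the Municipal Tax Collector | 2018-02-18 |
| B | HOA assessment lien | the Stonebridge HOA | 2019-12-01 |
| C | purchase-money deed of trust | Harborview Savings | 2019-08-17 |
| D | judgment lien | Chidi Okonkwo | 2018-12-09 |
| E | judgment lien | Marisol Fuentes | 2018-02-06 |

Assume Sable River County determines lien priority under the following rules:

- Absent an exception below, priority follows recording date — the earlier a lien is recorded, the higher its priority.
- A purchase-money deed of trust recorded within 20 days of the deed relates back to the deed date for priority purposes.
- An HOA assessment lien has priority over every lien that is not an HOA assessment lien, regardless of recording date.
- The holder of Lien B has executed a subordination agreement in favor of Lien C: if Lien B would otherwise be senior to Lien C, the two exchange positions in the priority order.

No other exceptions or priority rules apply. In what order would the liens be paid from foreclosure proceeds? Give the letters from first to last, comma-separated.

C, E, A, D, B

Effective dates: C missed the 20-day window (88 days after the deed), so its recording date stands.
B is an HOA assessment lien and takes priority over every other lien.
The other liens, earliest effective date first: E (2018-02-06), A (2018-02-18), D (2018-12-09), C (2019-08-17).
B would otherwise be senior to C, so under the subordination agreement B and C exchange positions.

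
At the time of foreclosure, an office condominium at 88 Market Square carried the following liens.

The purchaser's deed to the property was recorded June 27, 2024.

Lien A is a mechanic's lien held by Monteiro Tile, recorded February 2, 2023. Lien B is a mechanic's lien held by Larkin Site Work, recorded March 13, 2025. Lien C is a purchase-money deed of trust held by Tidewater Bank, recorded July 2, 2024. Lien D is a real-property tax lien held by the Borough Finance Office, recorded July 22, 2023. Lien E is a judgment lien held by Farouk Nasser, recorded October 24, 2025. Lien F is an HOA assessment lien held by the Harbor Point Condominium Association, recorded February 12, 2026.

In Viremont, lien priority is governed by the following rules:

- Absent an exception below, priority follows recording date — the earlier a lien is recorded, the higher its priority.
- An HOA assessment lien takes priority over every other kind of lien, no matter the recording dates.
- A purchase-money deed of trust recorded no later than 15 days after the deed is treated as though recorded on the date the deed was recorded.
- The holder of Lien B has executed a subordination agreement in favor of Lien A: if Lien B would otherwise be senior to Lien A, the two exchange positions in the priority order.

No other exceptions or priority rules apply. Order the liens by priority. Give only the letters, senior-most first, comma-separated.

Effective dates: C's effective date is the deed date, June 27, 2024.
As an HOA assessment lien, F is senior to every other lien.
The other liens, earliest effective date first: A (February 2, 2023), D (July 22, 2023), C (June 27, 2024), B (March 13, 2025), E (October 24, 2025).
B already ranks below A; the subordination has no effect.

F, A, D, C, B, E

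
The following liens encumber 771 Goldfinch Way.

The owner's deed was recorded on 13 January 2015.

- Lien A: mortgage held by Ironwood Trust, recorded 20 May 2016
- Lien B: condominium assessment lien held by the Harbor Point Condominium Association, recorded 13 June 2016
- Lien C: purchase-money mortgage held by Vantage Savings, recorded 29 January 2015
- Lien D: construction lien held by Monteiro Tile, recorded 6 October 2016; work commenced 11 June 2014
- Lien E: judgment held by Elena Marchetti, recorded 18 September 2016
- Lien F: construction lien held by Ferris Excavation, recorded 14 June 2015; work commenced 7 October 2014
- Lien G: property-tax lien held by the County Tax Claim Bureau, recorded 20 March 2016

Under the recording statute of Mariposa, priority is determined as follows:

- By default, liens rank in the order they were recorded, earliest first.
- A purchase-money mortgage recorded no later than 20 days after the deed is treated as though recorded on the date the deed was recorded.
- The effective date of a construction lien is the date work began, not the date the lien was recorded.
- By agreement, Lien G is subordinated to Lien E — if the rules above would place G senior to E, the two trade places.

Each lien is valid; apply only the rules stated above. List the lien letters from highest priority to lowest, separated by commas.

Effective dates after the stated exceptions: C relates back to the deed date 13 January 2015; D's effective date is 11 June 2014, when work began; F's effective date is 7 October 2014, when work began.
By effective date: D (11 June 2014), F (7 October 2014), C (13 January 2015), G (20 March 2016), A (20 May 2016), B (13 June 2016), E (18 September 2016).
G is senior to E before the subordination, so the two trade places.

D, F, C, E, A, B, G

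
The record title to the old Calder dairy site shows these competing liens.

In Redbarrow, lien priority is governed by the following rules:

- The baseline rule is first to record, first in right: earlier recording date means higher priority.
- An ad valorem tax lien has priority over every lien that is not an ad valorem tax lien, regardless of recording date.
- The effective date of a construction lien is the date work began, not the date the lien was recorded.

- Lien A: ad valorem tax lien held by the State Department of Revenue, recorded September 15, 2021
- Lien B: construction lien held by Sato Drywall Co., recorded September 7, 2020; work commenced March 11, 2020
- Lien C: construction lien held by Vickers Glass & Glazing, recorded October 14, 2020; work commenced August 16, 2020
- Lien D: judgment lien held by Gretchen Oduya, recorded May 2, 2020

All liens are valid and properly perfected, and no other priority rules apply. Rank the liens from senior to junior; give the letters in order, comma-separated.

First, effective dates: B relates back to March 11, 2020 (work commenced); C relates back to August 16, 2020 (work commenced).
As an ad valorem tax lien, A is senior to every other lien.
Remaining liens by effective date: B (March 11, 2020), D (May 2, 2020), C (August 16, 2020).

A, B, D, C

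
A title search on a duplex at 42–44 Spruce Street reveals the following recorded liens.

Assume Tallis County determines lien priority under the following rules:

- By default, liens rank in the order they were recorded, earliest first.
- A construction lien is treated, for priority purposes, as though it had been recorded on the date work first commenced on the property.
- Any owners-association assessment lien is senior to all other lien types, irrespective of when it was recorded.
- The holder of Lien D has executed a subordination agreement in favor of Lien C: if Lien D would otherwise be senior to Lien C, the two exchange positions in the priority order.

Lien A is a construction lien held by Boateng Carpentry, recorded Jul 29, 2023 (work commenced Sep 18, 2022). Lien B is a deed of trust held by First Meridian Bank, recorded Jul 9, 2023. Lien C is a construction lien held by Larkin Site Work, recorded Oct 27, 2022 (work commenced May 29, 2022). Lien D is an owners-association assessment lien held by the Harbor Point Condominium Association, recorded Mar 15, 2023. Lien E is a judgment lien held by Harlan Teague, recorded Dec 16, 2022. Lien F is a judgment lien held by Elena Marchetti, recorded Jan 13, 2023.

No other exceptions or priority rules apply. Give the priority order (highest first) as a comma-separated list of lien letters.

Adjusting effective dates: A's effective date is Sep 18, 2022, when work began; C relates back to May 29, 2022 (work commenced).
D, as an owners-association assessment lien, has superpriority and ranks first.
The other liens, earliest effective date first: C (May 29, 2022), A (Sep 18, 2022), E (Dec 16, 2022), F (Jan 13, 2023), B (Jul 9, 2023).
The subordination applies — D was senior to C — so D and C swap.

C, D, A, E, F, B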